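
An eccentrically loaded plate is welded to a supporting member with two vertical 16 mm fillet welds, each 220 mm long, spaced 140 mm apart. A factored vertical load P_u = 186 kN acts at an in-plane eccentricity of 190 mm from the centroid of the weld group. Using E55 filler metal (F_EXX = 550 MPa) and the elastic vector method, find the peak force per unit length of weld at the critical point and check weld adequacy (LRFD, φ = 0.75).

Total weld length L_w = 440 mm. Treat welds as unit-width lines.
Polar moment about centroid: J = 2[d³/12 + d(b/2)²] = 2[220³/12 + 220×70²] = 3931000 mm³.
Direct shear f_v = P/L_w = 186×10³ / 440 = 422.7 N/mm (vertical).
Torsion M = P·e = 186×10³ × 190 = 35340000 N·mm.
Critical point at (x, y) = (70, 110) from centroid. f_tx = M·y/J = 989 N/mm; f_ty = M·x/J = 629.4 N/mm.
Resultant f_max = √[f_tx² + (f_v + f_ty)²] = √[989² + (422.7 + 629.4)²] = 1444 N/mm.
Capacity per unit length: φr_n = 0.75 × 0.6 × 550 × (0.707 × 16) = 2800 N/mm.
1444 ≤ 2800 → adequate.

f_max ≈ 1440 N/mm; adequate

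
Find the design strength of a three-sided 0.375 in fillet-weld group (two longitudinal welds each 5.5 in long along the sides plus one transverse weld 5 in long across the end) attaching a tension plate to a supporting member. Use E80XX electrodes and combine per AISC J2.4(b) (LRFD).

φR_n ≈ 161 kip

E80XX → F_EXX = 80 ksi.
t_e = 0.707 × 0.375 = 0.2651 in.
R_nwl = 0.6 × 80 × 0.2651 × 11 = 140 kip (longitudinal, 2 welds).
R_nwt = 0.6 × 80 × 0.2651 × 5 = 63.63 kip (transverse, base value).
(i) R_nwl + R_nwt = 203.6 kip; (ii) 0.85 R_nwl + 1.5 R_nwt = 214.4 kip.
R_n = max = 214.4 kip [governs: (ii)]; φR_n = 160.8 kip.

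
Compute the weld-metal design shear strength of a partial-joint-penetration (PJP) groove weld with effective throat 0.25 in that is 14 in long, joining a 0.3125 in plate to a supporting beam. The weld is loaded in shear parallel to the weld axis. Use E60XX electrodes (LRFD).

E60XX → F_EXX = 60 ksi.
Effective throat (given) t_e = 0.25 in.
A_we = 0.25 × 14 = 3.5 in².
F_nw = 0.6 F_EXX = 36 ksi.
φR_n = 0.75 × 36 × 3.5 = 94.5 kips.

φR_n ≈ 94.5 kips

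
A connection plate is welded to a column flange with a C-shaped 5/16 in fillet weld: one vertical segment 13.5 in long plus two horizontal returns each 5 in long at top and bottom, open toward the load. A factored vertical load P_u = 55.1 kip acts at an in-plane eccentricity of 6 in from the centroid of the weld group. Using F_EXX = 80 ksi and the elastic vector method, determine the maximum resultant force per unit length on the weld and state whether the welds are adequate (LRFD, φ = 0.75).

Total weld length L_w = 23.5 in. Treat welds as unit-width lines.
Centroid: x̄ = 2×5×2.5 / 23.5 = 1.064 in from the vertical weld.
Polar moment about centroid: J = I_x + I_y = [13.5³/12 + 2×5×6.75²] + [13.5×1.064² + 2(5³/12 + 5×1.436²)] = 717.4 in³.
Direct shear f_v = P/L_w = 55.1 / 23.5 = 2.345 kip/in (vertical).
Torsion M = P·e = 55.1 × 6 = 330.6 kip·in.
Critical point at (x, y) = (3.936, 6.75) from centroid. f_tx = M·y/J = 3.111 kip/in; f_ty = M·x/J = 1.814 kip/in.
Resultant f_max = √[f_tx² + (f_v + f_ty)²] = √[3.111² + (2.345 + 1.814)²] = 5.193 kip/in.
Capacity per unit length: φr_n = 0.75 × 0.6 × 80 × (0.707 × 0.3125) = 7.954 kip/in.
5.193 ≤ 7.954 → adequate.

f_max ≈ 5.19 kip/in; adequate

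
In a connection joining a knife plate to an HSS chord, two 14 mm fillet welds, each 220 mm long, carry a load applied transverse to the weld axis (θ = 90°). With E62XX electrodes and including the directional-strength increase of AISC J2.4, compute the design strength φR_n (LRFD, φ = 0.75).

E62XX → F_EXX = 620 MPa.
t_e = 0.707 × 14 = 9.898 mm; A_we = 9.898 × 440 = 4355 mm².
Directional factor: 1.0 + 0.5 sin^1.5(90°) = 1.5.
F_nw = 0.6 × 620 × 1.5 = 558 MPa.
φR_n = 0.75 × 558 × 4355 × 10⁻³ = 1823 kN.

φR_n ≈ 1820 kN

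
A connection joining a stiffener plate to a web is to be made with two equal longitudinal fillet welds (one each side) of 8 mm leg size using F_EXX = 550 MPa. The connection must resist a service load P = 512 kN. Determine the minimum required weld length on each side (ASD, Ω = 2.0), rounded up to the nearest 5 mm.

Throat t_e = 0.707 × 8 = 5.656 mm.
r_n/Ω = (0.6 × 550 × 5.656) / 2.0 = 933.2 N/mm = 0.9332 kN/mm.
L_req = P / (r_n/Ω) = 512 / 0.9332 = 548.6 mm total.
Per side: 548.6 / 2 = 274.3 mm.
Round up → use L = 275 mm on each side.

L = 275 mm on each side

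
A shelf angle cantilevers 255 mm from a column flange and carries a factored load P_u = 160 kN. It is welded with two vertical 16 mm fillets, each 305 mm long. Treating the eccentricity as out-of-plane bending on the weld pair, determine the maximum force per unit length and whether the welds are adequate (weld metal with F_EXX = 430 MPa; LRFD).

L_w = 2 × 305 = 610 mm; section modulus (unit throat) S = 2 × L²/6 = 31010 mm².
Direct shear f_v = P/L_w = 160×10³/610 = 262.3 N/mm.
Moment M = P × e = 160×10³ × 255 = 40800000 N·mm; bending f_b = M/S = 1316 N/mm.
f_max = √(f_v² + f_b²) = √(262.3² + 1316²) = 1342 N/mm.
φr_n = 0.75 × 0.6 × 430 × (0.707 × 16) = 2189 N/mm → adequate.

f_max ≈ 1340 N/mm; adequate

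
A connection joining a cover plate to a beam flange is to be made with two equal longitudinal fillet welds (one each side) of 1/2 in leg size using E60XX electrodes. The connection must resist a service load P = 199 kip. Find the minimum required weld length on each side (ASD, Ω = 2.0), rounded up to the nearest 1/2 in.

L = 16 in on each side

E60XX → F_EXX = 60 ksi.
Throat t_e = 0.707 × 0.5 = 0.3535 in.
r_n/Ω = (0.6 × 60 × 0.3535) / 2.0 = 6.363 kip/in.
L_req = P / (r_n/Ω) = 199 / 6.363 = 31.27 in total.
Per side: 31.27 / 2 = 15.64 in.
Round up → use L = 16 in on each side.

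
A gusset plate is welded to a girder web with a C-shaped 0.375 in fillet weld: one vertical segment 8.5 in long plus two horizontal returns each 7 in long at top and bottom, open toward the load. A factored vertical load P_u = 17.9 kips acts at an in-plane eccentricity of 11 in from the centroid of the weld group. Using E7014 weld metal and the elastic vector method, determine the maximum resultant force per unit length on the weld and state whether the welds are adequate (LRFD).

E70XX → F_EXX = 70 ksi.
Total weld length L_w = 22.5 in. Treat welds as unit-width lines.
Centroid: x̄ = 2×7×3.5 / 22.5 = 2.178 in from the vertical weld.
Polar moment about centroid: J = I_x + I_y = [8.5³/12 + 2×7×4.25²] + [8.5×2.178² + 2(7³/12 + 7×1.322²)] = 426 in³.
Direct shear f_v = P/L_w = 17.9 / 22.5 = 0.7956 kip/in (vertical).
Torsion M = P·e = 17.9 × 11 = 196.9 kip·in.
Critical point at (x, y) = (4.822, 4.25) from centroid. f_tx = M·y/J = 1.964 kip/in; f_ty = M·x/J = 2.229 kip/in.
Resultant f_max = √[f_tx² + (f_v + f_ty)²] = √[1.964² + (0.7956 + 2.229)²] = 3.606 kip/in.
Capacity per unit length: φr_n = 0.75 × 0.6 × 70 × (0.707 × 0.375) = 8.351 kip/in.
3.606 ≤ 8.351 → adequate.

f_max ≈ 3.61 kip/in; adequate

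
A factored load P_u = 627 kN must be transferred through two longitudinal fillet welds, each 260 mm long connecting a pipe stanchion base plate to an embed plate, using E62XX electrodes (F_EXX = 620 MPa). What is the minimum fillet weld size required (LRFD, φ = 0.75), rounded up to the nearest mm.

Total weld length L = 520 mm.
Required throat t_e = P_u / (φ × 0.6 F_EXX × L) = 627 / (0.75 × 0.6 × 620 × 520 × 10⁻³) = 4.322 mm.
Required leg w = t_e / 0.707 = 6.113 mm → use 7 mm.

w = 7 mm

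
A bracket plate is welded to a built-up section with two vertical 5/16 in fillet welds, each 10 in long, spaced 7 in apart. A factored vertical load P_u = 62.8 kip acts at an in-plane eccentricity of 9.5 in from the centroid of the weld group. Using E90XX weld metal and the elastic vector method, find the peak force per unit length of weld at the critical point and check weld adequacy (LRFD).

f_max ≈ 11 kip/in; NOT adequate

E90XX → F_EXX = 90 ksi.
Total weld length L_w = 20 in. Treat welds as unit-width lines.
Polar moment about centroid: J = 2[d³/12 + d(b/2)²] = 2[10³/12 + 10×3.5²] = 411.7 in³.
Direct shear f_v = P/L_w = 62.8 / 20 = 3.14 kip/in (vertical).
Torsion M = P·e = 62.8 × 9.5 = 596.6 kip·in.
Critical point at (x, y) = (3.5, 5) from centroid. f_tx = M·y/J = 7.246 kip/in; f_ty = M·x/J = 5.072 kip/in.
Resultant f_max = √[f_tx² + (f_v + f_ty)²] = √[7.246² + (3.14 + 5.072)²] = 10.95 kip/in.
Capacity per unit length: φr_n = 0.75 × 0.6 × 90 × (0.707 × 0.3125) = 8.948 kip/in.
10.95 > 8.948 → NOT adequate.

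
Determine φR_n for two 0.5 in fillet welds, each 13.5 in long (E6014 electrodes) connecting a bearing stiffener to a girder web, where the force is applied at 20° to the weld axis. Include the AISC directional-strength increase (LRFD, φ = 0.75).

E60XX → F_EXX = 60 ksi.
t_e = 0.707 × 0.5 = 0.3535 in; A_we = 0.3535 × 27 = 9.544 in².
Directional factor: 1.0 + 0.5 sin^1.5(20°) = 1.1.
F_nw = 0.6 × 60 × 1.1 = 39.6 ksi.
φR_n = 0.75 × 39.6 × 9.544 = 283.5 kips.

φR_n ≈ 283 kips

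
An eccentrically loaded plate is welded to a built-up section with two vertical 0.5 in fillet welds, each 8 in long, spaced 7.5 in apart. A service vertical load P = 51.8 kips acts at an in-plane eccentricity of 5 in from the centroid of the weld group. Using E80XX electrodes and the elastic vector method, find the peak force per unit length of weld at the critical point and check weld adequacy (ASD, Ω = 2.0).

f_max ≈ 7.19 kip/in; adequate

E80XX → F_EXX = 80 ksi.
Total weld length L_w = 16 in. Treat welds as unit-width lines.
Polar moment about centroid: J = 2[d³/12 + d(b/2)²] = 2[8³/12 + 8×3.75²] = 310.3 in³.
Direct shear f_v = P/L_w = 51.8 / 16 = 3.237 kip/in (vertical).
Torsion M = P·e = 51.8 × 5 = 259 kip·in.
Critical point at (x, y) = (3.75, 4) from centroid. f_tx = M·y/J = 3.338 kip/in; f_ty = M·x/J = 3.13 kip/in.
Resultant f_max = √[f_tx² + (f_v + f_ty)²] = √[3.338² + (3.237 + 3.13)²] = 7.189 kip/in.
Capacity per unit length: r_n/Ω = (1/2.0) × 0.6 × 80 × (0.707 × 0.5) = 8.484 kip/in.
7.189 ≤ 8.484 → adequate.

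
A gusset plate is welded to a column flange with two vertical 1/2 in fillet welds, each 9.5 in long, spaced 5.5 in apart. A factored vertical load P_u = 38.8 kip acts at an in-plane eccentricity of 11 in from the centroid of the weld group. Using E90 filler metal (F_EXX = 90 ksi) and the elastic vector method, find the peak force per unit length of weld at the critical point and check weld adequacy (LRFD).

Total weld length L_w = 19 in. Treat welds as unit-width lines.
Polar moment about centroid: J = 2[d³/12 + d(b/2)²] = 2[9.5³/12 + 9.5×2.75²] = 286.6 in³.
Direct shear f_v = P/L_w = 38.8 / 19 = 2.042 kip/in (vertical).
Torsion M = P·e = 38.8 × 11 = 426.8 kip·in.
Critical point at (x, y) = (2.75, 4.75) from centroid. f_tx = M·y/J = 7.074 kip/in; f_ty = M·x/J = 4.095 kip/in.
Resultant f_max = √[f_tx² + (f_v + f_ty)²] = √[7.074² + (2.042 + 4.095)²] = 9.365 kip/in.
Capacity per unit length: φr_n = 0.75 × 0.6 × 90 × (0.707 × 0.5) = 14.32 kip/in.
9.365 ≤ 14.32 → adequate.

f_max ≈ 9.37 kip/in; adequate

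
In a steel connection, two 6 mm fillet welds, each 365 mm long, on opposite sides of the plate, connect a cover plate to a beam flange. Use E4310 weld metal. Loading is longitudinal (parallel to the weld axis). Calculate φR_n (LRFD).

φR_n ≈ 599 kN

E43XX → F_EXX = 430 MPa.
Effective throat t_e = 0.707 × 6 = 4.242 mm.
Total length L = 730 mm; A_we = 4.242 × 730 = 3097 mm².
F_nw = 0.6 F_EXX = 0.6 × 430 = 258 MPa.
φR_n = 0.75 × 258 × 3097 × 10⁻³ = 599.2 kN.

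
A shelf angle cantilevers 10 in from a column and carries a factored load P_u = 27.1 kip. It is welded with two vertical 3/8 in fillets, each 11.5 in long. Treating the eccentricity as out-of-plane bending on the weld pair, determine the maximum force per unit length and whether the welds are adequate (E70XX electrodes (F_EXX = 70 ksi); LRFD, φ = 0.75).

f_max ≈ 6.26 kip/in; adequate

L_w = 2 × 11.5 = 23 in; section modulus (unit throat) S = 2 × L²/6 = 44.08 in².
Direct shear f_v = P/L_w = 27.1/23 = 1.178 kip/in.
Moment M = P × e = 27.1 × 10 = 271 kip·in; bending f_b = M/S = 6.147 kip/in.
f_max = √(f_v² + f_b²) = √(1.178² + 6.147²) = 6.259 kip/in.
φr_n = 0.75 × 0.6 × 70 × (0.707 × 0.375) = 8.351 kip/in → adequate.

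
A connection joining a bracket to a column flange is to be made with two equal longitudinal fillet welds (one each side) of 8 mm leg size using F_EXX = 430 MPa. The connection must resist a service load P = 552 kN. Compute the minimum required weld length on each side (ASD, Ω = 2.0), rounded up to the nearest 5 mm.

Throat t_e = 0.707 × 8 = 5.656 mm.
r_n/Ω = (0.6 × 430 × 5.656) / 2.0 = 729.6 N/mm = 0.7296 kN/mm.
L_req = P / (r_n/Ω) = 552 / 0.7296 = 756.6 mm total.
Per side: 756.6 / 2 = 378.3 mm.
Round up → use L = 380 mm on each side.

L = 380 mm on each side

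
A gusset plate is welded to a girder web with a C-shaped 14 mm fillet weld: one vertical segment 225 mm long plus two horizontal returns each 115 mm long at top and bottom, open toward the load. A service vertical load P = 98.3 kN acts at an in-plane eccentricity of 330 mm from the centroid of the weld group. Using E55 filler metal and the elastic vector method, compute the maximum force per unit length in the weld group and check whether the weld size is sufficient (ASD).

E55XX → F_EXX = 550 MPa.
Total weld length L_w = 455 mm. Treat welds as unit-width lines.
Centroid: x̄ = 2×115×57.5 / 455 = 29.07 mm from the vertical weld.
Polar moment about centroid: J = I_x + I_y = [225³/12 + 2×115×112.5²] + [225×29.07² + 2(115³/12 + 115×28.43²)] = 4490000 mm³.
Direct shear f_v = P/L_w = 98.3×10³ / 455 = 216 N/mm (vertical).
Torsion M = P·e = 98.3×10³ × 330 = 32439000 N·mm.
Critical point at (x, y) = (85.93, 112.5) from centroid. f_tx = M·y/J = 812.8 N/mm; f_ty = M·x/J = 620.9 N/mm.
Resultant f_max = √[f_tx² + (f_v + f_ty)²] = √[812.8² + (216 + 620.9)²] = 1167 N/mm.
Capacity per unit length: r_n/Ω = (1/2.0) × 0.6 × 550 × (0.707 × 14) = 1633 N/mm.
1167 ≤ 1633 → adequate.

f_max ≈ 1170 N/mm; adequate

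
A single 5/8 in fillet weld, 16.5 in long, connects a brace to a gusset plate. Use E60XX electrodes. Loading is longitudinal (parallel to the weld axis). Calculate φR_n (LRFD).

φR_n ≈ 197 kip

E60XX → F_EXX = 60 ksi.
Effective throat t_e = 0.707 × 0.625 = 0.4419 in.
Total length L = 16.5 in; A_we = 0.4419 × 16.5 = 7.291 in².
F_nw = 0.6 F_EXX = 0.6 × 60 = 36 ksi.
φR_n = 0.75 × 36 × 7.291 = 196.9 kip.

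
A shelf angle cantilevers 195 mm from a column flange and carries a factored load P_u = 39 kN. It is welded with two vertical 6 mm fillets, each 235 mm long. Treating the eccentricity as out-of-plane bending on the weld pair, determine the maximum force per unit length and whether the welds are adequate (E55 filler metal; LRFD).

E55XX → F_EXX = 550 MPa.
L_w = 2 × 235 = 470 mm; section modulus (unit throat) S = 2 × L²/6 = 18410 mm².
Direct shear f_v = P/L_w = 39×10³/470 = 82.98 N/mm.
Moment M = P × e = 39×10³ × 195 = 7605000 N·mm; bending f_b = M/S = 413.1 N/mm.
f_max = √(f_v² + f_b²) = √(82.98² + 413.1²) = 421.4 N/mm.
φr_n = 0.75 × 0.6 × 550 × (0.707 × 6) = 1050 N/mm → adequate.

f_max ≈ 421 N/mm; adequate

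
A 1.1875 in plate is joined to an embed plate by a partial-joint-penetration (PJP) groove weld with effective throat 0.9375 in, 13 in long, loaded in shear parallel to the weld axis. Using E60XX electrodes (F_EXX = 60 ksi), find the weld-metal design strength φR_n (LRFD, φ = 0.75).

Effective throat (given) t_e = 0.9375 in.
A_we = 0.9375 × 13 = 12.19 in².
F_nw = 0.6 F_EXX = 36 ksi.
φR_n = 0.75 × 36 × 12.19 = 329.1 kip.

φR_n ≈ 329 kip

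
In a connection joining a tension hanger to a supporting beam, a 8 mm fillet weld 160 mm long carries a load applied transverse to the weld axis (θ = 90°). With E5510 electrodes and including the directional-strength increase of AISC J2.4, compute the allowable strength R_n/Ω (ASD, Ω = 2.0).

R_n/Ω ≈ 224 kN

E55XX → F_EXX = 550 MPa.
t_e = 0.707 × 8 = 5.656 mm; A_we = 5.656 × 160 = 905 mm².
Directional factor: 1.0 + 0.5 sin^1.5(90°) = 1.5.
F_nw = 0.6 × 550 × 1.5 = 495 MPa.
R_n/Ω = (495 × 905) / 2.0 × 10⁻³ = 224 kN.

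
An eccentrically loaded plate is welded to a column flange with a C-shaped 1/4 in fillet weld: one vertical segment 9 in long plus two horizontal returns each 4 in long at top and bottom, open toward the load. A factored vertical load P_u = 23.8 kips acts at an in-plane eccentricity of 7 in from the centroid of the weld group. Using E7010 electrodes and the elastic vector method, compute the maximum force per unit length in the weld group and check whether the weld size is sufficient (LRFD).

E70XX → F_EXX = 70 ksi.
Total weld length L_w = 17 in. Treat welds as unit-width lines.
Centroid: x̄ = 2×4×2 / 17 = 0.9412 in from the vertical weld.
Polar moment about centroid: J = I_x + I_y = [9³/12 + 2×4×4.5²] + [9×0.9412² + 2(4³/12 + 4×1.059²)] = 250.4 in³.
Direct shear f_v = P/L_w = 23.8 / 17 = 1.4 kip/in (vertical).
Torsion M = P·e = 23.8 × 7 = 166.6 kip·in.
Critical point at (x, y) = (3.059, 4.5) from centroid. f_tx = M·y/J = 2.995 kip/in; f_ty = M·x/J = 2.035 kip/in.
Resultant f_max = √[f_tx² + (f_v + f_ty)²] = √[2.995² + (1.4 + 2.035)²] = 4.557 kip/in.
Capacity per unit length: φr_n = 0.75 × 0.6 × 70 × (0.707 × 0.25) = 5.568 kip/in.
4.557 ≤ 5.568 → adequate.

f_max ≈ 4.56 kip/in; adequate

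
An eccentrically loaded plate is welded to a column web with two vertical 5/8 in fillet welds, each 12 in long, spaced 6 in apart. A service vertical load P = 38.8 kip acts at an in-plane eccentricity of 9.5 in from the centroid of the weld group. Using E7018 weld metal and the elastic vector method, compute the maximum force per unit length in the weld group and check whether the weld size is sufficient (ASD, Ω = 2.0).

E70XX → F_EXX = 70 ksi.
Total weld length L_w = 24 in. Treat welds as unit-width lines.
Polar moment about centroid: J = 2[d³/12 + d(b/2)²] = 2[12³/12 + 12×3²] = 504 in³.
Direct shear f_v = P/L_w = 38.8 / 24 = 1.617 kip/in (vertical).
Torsion M = P·e = 38.8 × 9.5 = 368.6 kip·in.
Critical point at (x, y) = (3, 6) from centroid. f_tx = M·y/J = 4.388 kip/in; f_ty = M·x/J = 2.194 kip/in.
Resultant f_max = √[f_tx² + (f_v + f_ty)²] = √[4.388² + (1.617 + 2.194)²] = 5.812 kip/in.
Capacity per unit length: r_n/Ω = (1/2.0) × 0.6 × 70 × (0.707 × 0.625) = 9.279 kip/in.
5.812 ≤ 9.279 → adequate.

f_max ≈ 5.81 kip/in; adequate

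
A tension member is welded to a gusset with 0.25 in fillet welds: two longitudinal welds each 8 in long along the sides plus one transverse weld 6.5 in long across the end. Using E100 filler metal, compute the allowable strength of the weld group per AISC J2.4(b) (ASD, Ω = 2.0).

R_n/Ω ≈ 124 kip

E100XX → F_EXX = 100 ksi.
t_e = 0.707 × 0.25 = 0.1767 in.
R_nwl = 0.6 × 100 × 0.1767 × 16 = 169.7 kip (longitudinal, 2 welds).
R_nwt = 0.6 × 100 × 0.1767 × 6.5 = 68.93 kip (transverse, base value).
(i) R_nwl + R_nwt = 238.6 kip; (ii) 0.85 R_nwl + 1.5 R_nwt = 247.6 kip.
R_n = max = 247.6 kip [governs: (ii)]; R_n/Ω = 123.8 kip.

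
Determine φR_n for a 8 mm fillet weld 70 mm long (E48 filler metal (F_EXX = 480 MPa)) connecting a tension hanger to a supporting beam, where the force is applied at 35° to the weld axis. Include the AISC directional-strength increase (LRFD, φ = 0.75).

φR_n ≈ 104 kN

t_e = 0.707 × 8 = 5.656 mm; A_we = 5.656 × 70 = 395.9 mm².
Directional factor: 1.0 + 0.5 sin^1.5(35°) = 1.217.
F_nw = 0.6 × 480 × 1.217 = 350.6 MPa.
φR_n = 0.75 × 350.6 × 395.9 × 10⁻³ = 104.1 kN.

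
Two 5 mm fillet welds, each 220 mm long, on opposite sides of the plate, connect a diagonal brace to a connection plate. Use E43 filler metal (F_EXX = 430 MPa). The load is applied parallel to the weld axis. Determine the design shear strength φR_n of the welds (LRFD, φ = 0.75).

φR_n ≈ 301 kN

Effective throat t_e = 0.707 × 5 = 3.535 mm.
Total length L = 440 mm; A_we = 3.535 × 440 = 1555 mm².
F_nw = 0.6 F_EXX = 0.6 × 430 = 258 MPa.
φR_n = 0.75 × 258 × 1555 × 10⁻³ = 301 kN.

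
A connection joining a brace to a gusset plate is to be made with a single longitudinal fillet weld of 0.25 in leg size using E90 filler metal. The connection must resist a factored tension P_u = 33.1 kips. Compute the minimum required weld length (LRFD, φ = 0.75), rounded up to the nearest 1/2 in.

E90XX → F_EXX = 90 ksi.
Throat t_e = 0.707 × 0.25 = 0.1767 in.
φr_n = 0.75 × 0.6 × 90 × 0.1767 = 7.158 kips/in.
L_req = P_u / φr_n = 33.1 / 7.158 = 4.624 in total.
Round up → use L = 5 in.

L = 5 in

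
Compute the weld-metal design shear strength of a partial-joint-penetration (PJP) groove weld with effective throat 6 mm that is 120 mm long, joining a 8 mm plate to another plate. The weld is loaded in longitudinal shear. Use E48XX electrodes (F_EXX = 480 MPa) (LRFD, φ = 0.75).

Effective throat (given) t_e = 6 mm.
A_we = 6 × 120 = 720 mm².
F_nw = 0.6 F_EXX = 288 MPa.
φR_n = 0.75 × 288 × 720 × 10⁻³ = 155.5 kN.

φR_n ≈ 156 kN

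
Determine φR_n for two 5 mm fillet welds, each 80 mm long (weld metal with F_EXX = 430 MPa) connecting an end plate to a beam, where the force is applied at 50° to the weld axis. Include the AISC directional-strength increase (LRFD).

φR_n ≈ 146 kN

t_e = 0.707 × 5 = 3.535 mm; A_we = 3.535 × 160 = 565.6 mm².
Directional factor: 1.0 + 0.5 sin^1.5(50°) = 1.335.
F_nw = 0.6 × 430 × 1.335 = 344.5 MPa.
φR_n = 0.75 × 344.5 × 565.6 × 10⁻³ = 146.1 kN.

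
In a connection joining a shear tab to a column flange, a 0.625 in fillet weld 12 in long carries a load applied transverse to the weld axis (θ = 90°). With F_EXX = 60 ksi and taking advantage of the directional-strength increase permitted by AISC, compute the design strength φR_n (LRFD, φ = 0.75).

t_e = 0.707 × 0.625 = 0.4419 in; A_we = 0.4419 × 12 = 5.302 in².
Directional factor: 1.0 + 0.5 sin^1.5(90°) = 1.5.
F_nw = 0.6 × 60 × 1.5 = 54 ksi.
φR_n = 0.75 × 54 × 5.302 = 214.8 kip.

φR_n ≈ 215 kip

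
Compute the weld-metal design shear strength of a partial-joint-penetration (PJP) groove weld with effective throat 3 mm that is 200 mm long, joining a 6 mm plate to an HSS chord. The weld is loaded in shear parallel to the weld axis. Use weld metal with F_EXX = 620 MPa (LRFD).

Effective throat (given) t_e = 3 mm.
A_we = 3 × 200 = 600 mm².
F_nw = 0.6 F_EXX = 372 MPa.
φR_n = 0.75 × 372 × 600 × 10⁻³ = 167.4 kN.

φR_n ≈ 167 kN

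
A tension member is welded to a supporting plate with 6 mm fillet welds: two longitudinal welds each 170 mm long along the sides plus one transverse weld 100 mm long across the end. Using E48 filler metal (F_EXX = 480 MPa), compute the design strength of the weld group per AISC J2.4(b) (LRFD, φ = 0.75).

t_e = 0.707 × 6 = 4.242 mm.
R_nwl = 0.6 × 480 × 4.242 × 340 × 10⁻³ = 415.4 kN (longitudinal, 2 welds).
R_nwt = 0.6 × 480 × 4.242 × 100 × 10⁻³ = 122.2 kN (transverse, base value).
(i) R_nwl + R_nwt = 537.5 kN; (ii) 0.85 R_nwl + 1.5 R_nwt = 536.3 kN.
R_n = max = 537.5 kN [governs: (i)]; φR_n = 403.2 kN.

φR_n ≈ 403 kN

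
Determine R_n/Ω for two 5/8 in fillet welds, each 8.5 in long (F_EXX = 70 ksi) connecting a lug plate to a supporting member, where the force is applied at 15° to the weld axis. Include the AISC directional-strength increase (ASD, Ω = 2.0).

t_e = 0.707 × 0.625 = 0.4419 in; A_we = 0.4419 × 17 = 7.512 in².
Directional factor: 1.0 + 0.5 sin^1.5(15°) = 1.066.
F_nw = 0.6 × 70 × 1.066 = 44.77 ksi.
R_n/Ω = (44.77 × 7.512) / 2.0 = 168.1 kips.

R_n/Ω ≈ 168 kips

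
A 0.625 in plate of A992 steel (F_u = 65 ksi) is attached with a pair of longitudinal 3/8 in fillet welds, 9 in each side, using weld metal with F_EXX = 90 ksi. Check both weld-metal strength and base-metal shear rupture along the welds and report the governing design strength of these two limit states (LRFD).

φR_n ≈ 193 kips (weld metal governs)

t_e = 0.707 × 0.375 = 0.2651 in; L = 18 in.
Weld metal: φR_n = 0.75 × 0.6 × 90 × 0.2651 × 18 = 193.3 kips.
Base metal (shear rupture): φR_n = 0.75 × 0.6 × 65 × 0.625 × 18 = 329.1 kips.
Governing: weld metal.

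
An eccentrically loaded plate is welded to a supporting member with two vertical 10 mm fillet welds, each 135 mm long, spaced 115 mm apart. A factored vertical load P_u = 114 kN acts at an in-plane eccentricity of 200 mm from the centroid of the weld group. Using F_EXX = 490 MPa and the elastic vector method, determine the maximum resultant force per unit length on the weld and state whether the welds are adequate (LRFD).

f_max ≈ 1850 N/mm; NOT adequate

Total weld length L_w = 270 mm. Treat welds as unit-width lines.
Polar moment about centroid: J = 2[d³/12 + d(b/2)²] = 2[135³/12 + 135×57.5²] = 1303000 mm³.
Direct shear f_v = P/L_w = 114×10³ / 270 = 422.2 N/mm (vertical).
Torsion M = P·e = 114×10³ × 200 = 22800000 N·mm.
Critical point at (x, y) = (57.5, 67.5) from centroid. f_tx = M·y/J = 1181 N/mm; f_ty = M·x/J = 1006 N/mm.
Resultant f_max = √[f_tx² + (f_v + f_ty)²] = √[1181² + (422.2 + 1006)²] = 1854 N/mm.
Capacity per unit length: φr_n = 0.75 × 0.6 × 490 × (0.707 × 10) = 1559 N/mm.
1854 > 1559 → NOT adequate.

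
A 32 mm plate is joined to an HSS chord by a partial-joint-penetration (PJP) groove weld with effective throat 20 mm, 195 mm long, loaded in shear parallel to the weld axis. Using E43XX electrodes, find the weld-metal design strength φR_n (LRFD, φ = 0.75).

φR_n ≈ 755 kN

E43XX → F_EXX = 430 MPa.
Effective throat (given) t_e = 20 mm.
A_we = 20 × 195 = 3900 mm².
F_nw = 0.6 F_EXX = 258 MPa.
φR_n = 0.75 × 258 × 3900 × 10⁻³ = 754.7 kN.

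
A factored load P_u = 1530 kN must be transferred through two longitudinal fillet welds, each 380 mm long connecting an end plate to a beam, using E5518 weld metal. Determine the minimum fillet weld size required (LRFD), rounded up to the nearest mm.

w = 12 mm

E55XX → F_EXX = 550 MPa.
Total weld length L = 760 mm.
Required throat t_e = P_u / (φ × 0.6 F_EXX × L) = 1530 / (0.75 × 0.6 × 550 × 760 × 10⁻³) = 8.134 mm.
Required leg w = t_e / 0.707 = 11.5 mm → use 12 mm.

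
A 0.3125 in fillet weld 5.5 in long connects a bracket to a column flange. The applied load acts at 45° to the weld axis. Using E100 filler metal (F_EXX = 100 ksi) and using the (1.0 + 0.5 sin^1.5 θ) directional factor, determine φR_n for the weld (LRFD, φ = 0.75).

φR_n ≈ 70.9 kips

t_e = 0.707 × 0.3125 = 0.2209 in; A_we = 0.2209 × 5.5 = 1.215 in².
Directional factor: 1.0 + 0.5 sin^1.5(45°) = 1.297.
F_nw = 0.6 × 100 × 1.297 = 77.84 ksi.
φR_n = 0.75 × 77.84 × 1.215 = 70.94 kips.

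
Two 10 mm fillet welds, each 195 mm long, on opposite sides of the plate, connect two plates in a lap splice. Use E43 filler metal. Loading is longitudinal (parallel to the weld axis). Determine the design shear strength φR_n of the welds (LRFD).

E43XX → F_EXX = 430 MPa.
Effective throat t_e = 0.707 × 10 = 7.07 mm.
Total length L = 390 mm; A_we = 7.07 × 390 = 2757 mm².
F_nw = 0.6 F_EXX = 0.6 × 430 = 258 MPa.
φR_n = 0.75 × 258 × 2757 × 10⁻³ = 533.5 kN.

φR_n ≈ 534 kN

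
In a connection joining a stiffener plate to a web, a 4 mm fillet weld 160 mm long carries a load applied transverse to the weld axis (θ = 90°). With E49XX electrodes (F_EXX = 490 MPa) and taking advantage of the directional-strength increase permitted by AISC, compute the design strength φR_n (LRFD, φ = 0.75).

φR_n ≈ 150 kN

t_e = 0.707 × 4 = 2.828 mm; A_we = 2.828 × 160 = 452.5 mm².
Directional factor: 1.0 + 0.5 sin^1.5(90°) = 1.5.
F_nw = 0.6 × 490 × 1.5 = 441 MPa.
φR_n = 0.75 × 441 × 452.5 × 10⁻³ = 149.7 kN.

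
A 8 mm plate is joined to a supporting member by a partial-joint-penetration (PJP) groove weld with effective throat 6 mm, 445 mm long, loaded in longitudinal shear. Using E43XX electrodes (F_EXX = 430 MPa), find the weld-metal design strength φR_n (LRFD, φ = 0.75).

Effective throat (given) t_e = 6 mm.
A_we = 6 × 445 = 2670 mm².
F_nw = 0.6 F_EXX = 258 MPa.
φR_n = 0.75 × 258 × 2670 × 10⁻³ = 516.6 kN.

φR_n ≈ 517 kN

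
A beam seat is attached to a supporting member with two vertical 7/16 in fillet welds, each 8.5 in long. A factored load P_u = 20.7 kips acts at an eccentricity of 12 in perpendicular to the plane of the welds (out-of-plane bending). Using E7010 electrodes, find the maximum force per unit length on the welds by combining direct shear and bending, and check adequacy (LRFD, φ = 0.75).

E70XX → F_EXX = 70 ksi.
L_w = 2 × 8.5 = 17 in; section modulus (unit throat) S = 2 × L²/6 = 24.08 in².
Direct shear f_v = P/L_w = 20.7/17 = 1.218 kip/in.
Moment M = P × e = 20.7 × 12 = 248.4 kip·in; bending f_b = M/S = 10.31 kip/in.
f_max = √(f_v² + f_b²) = √(1.218² + 10.31²) = 10.39 kip/in.
φr_n = 0.75 × 0.6 × 70 × (0.707 × 0.4375) = 9.743 kip/in → NOT adequate.

f_max ≈ 10.4 kip/in; NOT adequate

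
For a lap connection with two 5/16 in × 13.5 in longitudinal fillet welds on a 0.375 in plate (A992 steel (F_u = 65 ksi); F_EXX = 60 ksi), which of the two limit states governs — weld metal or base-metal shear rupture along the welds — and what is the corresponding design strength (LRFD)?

φR_n ≈ 161 kips (weld metal governs)

t_e = 0.707 × 0.3125 = 0.2209 in; L = 27 in.
Weld metal: φR_n = 0.75 × 0.6 × 60 × 0.2209 × 27 = 161.1 kips.
Base metal (shear rupture): φR_n = 0.75 × 0.6 × 65 × 0.375 × 27 = 296.2 kips.
Governing: weld metal.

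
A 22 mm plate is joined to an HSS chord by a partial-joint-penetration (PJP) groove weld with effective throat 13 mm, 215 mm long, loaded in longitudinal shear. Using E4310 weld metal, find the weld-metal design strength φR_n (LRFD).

E43XX → F_EXX = 430 MPa.
Effective throat (given) t_e = 13 mm.
A_we = 13 × 215 = 2795 mm².
F_nw = 0.6 F_EXX = 258 MPa.
φR_n = 0.75 × 258 × 2795 × 10⁻³ = 540.8 kN.

φR_n ≈ 541 kN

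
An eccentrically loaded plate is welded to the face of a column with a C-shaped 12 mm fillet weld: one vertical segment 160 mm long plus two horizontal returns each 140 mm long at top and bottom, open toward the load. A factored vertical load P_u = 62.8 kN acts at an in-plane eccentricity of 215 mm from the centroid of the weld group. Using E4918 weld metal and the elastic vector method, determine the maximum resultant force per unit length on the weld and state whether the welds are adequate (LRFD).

E49XX → F_EXX = 490 MPa.
Total weld length L_w = 440 mm. Treat welds as unit-width lines.
Centroid: x̄ = 2×140×70 / 440 = 44.55 mm from the vertical weld.
Polar moment about centroid: J = I_x + I_y = [160³/12 + 2×140×80²] + [160×44.55² + 2(140³/12 + 140×25.45²)] = 3090000 mm³.
Direct shear f_v = P/L_w = 62.8×10³ / 440 = 142.7 N/mm (vertical).
Torsion M = P·e = 62.8×10³ × 215 = 13502000 N·mm.
Critical point at (x, y) = (95.45, 80) from centroid. f_tx = M·y/J = 349.6 N/mm; f_ty = M·x/J = 417.2 N/mm.
Resultant f_max = √[f_tx² + (f_v + f_ty)²] = √[349.6² + (142.7 + 417.2)²] = 660.1 N/mm.
Capacity per unit length: φr_n = 0.75 × 0.6 × 490 × (0.707 × 12) = 1871 N/mm.
660.1 ≤ 1871 → adequate.

f_max ≈ 660 N/mm; adequate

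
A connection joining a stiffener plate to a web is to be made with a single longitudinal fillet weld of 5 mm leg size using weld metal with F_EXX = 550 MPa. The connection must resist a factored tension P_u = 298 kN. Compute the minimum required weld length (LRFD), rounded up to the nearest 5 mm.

Throat t_e = 0.707 × 5 = 3.535 mm.
φr_n = 0.75 × 0.6 × 550 × 3.535 × 10⁻³ = 0.8749 kN/mm.
L_req = P_u / φr_n = 298 / 0.8749 = 340.6 mm total.
Round up → use L = 345 mm.

L = 345 mm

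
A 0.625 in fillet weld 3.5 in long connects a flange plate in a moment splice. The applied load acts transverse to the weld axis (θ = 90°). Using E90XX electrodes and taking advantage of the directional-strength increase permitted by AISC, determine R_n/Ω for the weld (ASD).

E90XX → F_EXX = 90 ksi.
t_e = 0.707 × 0.625 = 0.4419 in; A_we = 0.4419 × 3.5 = 1.547 in².
Directional factor: 1.0 + 0.5 sin^1.5(90°) = 1.5.
F_nw = 0.6 × 90 × 1.5 = 81 ksi.
R_n/Ω = (81 × 1.547) / 2.0 = 62.64 kips.

R_n/Ω ≈ 62.6 kips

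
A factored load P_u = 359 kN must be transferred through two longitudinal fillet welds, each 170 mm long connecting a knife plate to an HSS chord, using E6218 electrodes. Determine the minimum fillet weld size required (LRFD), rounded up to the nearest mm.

w = 6 mm

E62XX → F_EXX = 620 MPa.
Total weld length L = 340 mm.
Required throat t_e = P_u / (φ × 0.6 F_EXX × L) = 359 / (0.75 × 0.6 × 620 × 340 × 10⁻³) = 3.785 mm.
Required leg w = t_e / 0.707 = 5.353 mm → use 6 mm.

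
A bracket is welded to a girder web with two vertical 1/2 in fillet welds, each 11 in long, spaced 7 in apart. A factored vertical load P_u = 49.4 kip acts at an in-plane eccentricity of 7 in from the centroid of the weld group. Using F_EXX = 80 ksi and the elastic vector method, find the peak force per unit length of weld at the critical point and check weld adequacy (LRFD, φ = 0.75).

f_max ≈ 6.1 kip/in; adequate

Total weld length L_w = 22 in. Treat welds as unit-width lines.
Polar moment about centroid: J = 2[d³/12 + d(b/2)²] = 2[11³/12 + 11×3.5²] = 491.3 in³.
Direct shear f_v = P/L_w = 49.4 / 22 = 2.245 kip/in (vertical).
Torsion M = P·e = 49.4 × 7 = 345.8 kip·in.
Critical point at (x, y) = (3.5, 5.5) from centroid. f_tx = M·y/J = 3.871 kip/in; f_ty = M·x/J = 2.463 kip/in.
Resultant f_max = √[f_tx² + (f_v + f_ty)²] = √[3.871² + (2.245 + 2.463)²] = 6.096 kip/in.
Capacity per unit length: φr_n = 0.75 × 0.6 × 80 × (0.707 × 0.5) = 12.73 kip/in.
6.096 ≤ 12.73 → adequate.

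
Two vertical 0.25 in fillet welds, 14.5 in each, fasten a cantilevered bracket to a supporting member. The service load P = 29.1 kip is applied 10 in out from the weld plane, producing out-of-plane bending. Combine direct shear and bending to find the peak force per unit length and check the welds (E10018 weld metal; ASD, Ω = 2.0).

f_max ≈ 4.27 kip/in; adequate

E100XX → F_EXX = 100 ksi.
L_w = 2 × 14.5 = 29 in; section modulus (unit throat) S = 2 × L²/6 = 70.08 in².
Direct shear f_v = P/L_w = 29.1/29 = 1.003 kip/in.
Moment M = P × e = 29.1 × 10 = 291 kip·in; bending f_b = M/S = 4.152 kip/in.
f_max = √(f_v² + f_b²) = √(1.003² + 4.152²) = 4.272 kip/in.
r_n/Ω = (1/2.0) × 0.6 × 100 × (0.707 × 0.25) = 5.302 kip/in → adequate.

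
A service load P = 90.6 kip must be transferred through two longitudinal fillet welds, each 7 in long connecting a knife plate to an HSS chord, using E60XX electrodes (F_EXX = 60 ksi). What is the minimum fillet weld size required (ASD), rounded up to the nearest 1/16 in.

Total weld length L = 14 in.
Required throat t_e = P × Ω / (0.6 F_EXX × L) = 90.6 × 2.0 / (0.6 × 60 × 14) = 0.3595 in.
Required leg w = t_e / 0.707 = 0.5085 in → use 9/16 in.

w = 9/16 in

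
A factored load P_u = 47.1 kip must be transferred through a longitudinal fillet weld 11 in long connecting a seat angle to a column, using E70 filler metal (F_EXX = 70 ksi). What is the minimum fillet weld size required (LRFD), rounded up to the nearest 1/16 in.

Total weld length L = 11 in.
Required throat t_e = P_u / (φ × 0.6 F_EXX × L) = 47.1 / (0.75 × 0.6 × 70 × 11) = 0.1359 in.
Required leg w = t_e / 0.707 = 0.1923 in → use 1/4 in.

w = 1/4 in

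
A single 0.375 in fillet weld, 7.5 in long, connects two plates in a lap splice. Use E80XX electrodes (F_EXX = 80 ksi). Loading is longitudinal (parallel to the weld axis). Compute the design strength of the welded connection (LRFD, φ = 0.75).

Effective throat t_e = 0.707 × 0.375 = 0.2651 in.
Total length L = 7.5 in; A_we = 0.2651 × 7.5 = 1.988 in².
F_nw = 0.6 F_EXX = 0.6 × 80 = 48 ksi.
φR_n = 0.75 × 48 × 1.988 = 71.58 kips.

φR_n ≈ 71.6 kips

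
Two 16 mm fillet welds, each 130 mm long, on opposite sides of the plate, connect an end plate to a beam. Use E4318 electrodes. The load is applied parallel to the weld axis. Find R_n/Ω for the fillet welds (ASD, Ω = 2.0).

R_n/Ω ≈ 379 kN

E43XX → F_EXX = 430 MPa.
Effective throat t_e = 0.707 × 16 = 11.31 mm.
Total length L = 260 mm; A_we = 11.31 × 260 = 2941 mm².
F_nw = 0.6 F_EXX = 0.6 × 430 = 258 MPa.
R_n = 258 × 2941 × 10⁻³ = 758.8 kN; R_n/Ω = 758.8/2.0 = 379.4 kN.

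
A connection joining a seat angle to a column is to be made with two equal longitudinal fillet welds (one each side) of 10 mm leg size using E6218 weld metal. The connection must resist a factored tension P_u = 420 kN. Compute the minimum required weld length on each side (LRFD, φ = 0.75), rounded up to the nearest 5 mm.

E62XX → F_EXX = 620 MPa.
Throat t_e = 0.707 × 10 = 7.07 mm.
φr_n = 0.75 × 0.6 × 620 × 7.07 × 10⁻³ = 1.973 kN/mm.
L_req = P_u / φr_n = 420 / 1.973 = 212.9 mm total.
Per side: 212.9 / 2 = 106.5 mm.
Round up → use L = 110 mm on each side.

L = 110 mm on each side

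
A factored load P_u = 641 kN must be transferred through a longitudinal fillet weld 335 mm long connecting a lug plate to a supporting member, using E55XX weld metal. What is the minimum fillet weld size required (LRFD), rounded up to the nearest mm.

w = 11 mm

E55XX → F_EXX = 550 MPa.
Total weld length L = 335 mm.
Required throat t_e = P_u / (φ × 0.6 F_EXX × L) = 641 / (0.75 × 0.6 × 550 × 335 × 10⁻³) = 7.731 mm.
Required leg w = t_e / 0.707 = 10.93 mm → use 11 mm.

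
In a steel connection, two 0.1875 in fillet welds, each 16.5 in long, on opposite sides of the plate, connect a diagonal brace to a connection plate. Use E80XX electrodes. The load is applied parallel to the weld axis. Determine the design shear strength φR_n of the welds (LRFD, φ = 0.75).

φR_n ≈ 157 kip

E80XX → F_EXX = 80 ksi.
Effective throat t_e = 0.707 × 0.1875 = 0.1326 in.
Total length L = 33 in; A_we = 0.1326 × 33 = 4.375 in².
F_nw = 0.6 F_EXX = 0.6 × 80 = 48 ksi.
φR_n = 0.75 × 48 × 4.375 = 157.5 kip.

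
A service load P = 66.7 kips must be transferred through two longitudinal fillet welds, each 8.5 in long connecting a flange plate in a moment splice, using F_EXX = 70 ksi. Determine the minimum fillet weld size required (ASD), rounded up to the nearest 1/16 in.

w = 5/16 in

Total weld length L = 17 in.
Required throat t_e = P × Ω / (0.6 F_EXX × L) = 66.7 × 2.0 / (0.6 × 70 × 17) = 0.1868 in.
Required leg w = t_e / 0.707 = 0.2643 in → use 5/16 in.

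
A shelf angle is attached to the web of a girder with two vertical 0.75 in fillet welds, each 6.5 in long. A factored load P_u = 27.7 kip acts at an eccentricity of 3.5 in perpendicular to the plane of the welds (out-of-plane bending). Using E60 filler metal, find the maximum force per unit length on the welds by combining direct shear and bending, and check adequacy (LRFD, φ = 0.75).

E60XX → F_EXX = 60 ksi.
L_w = 2 × 6.5 = 13 in; section modulus (unit throat) S = 2 × L²/6 = 14.08 in².
Direct shear f_v = P/L_w = 27.7/13 = 2.131 kip/in.
Moment M = P × e = 27.7 × 3.5 = 96.95 kip·in; bending f_b = M/S = 6.884 kip/in.
f_max = √(f_v² + f_b²) = √(2.131² + 6.884²) = 7.206 kip/in.
φr_n = 0.75 × 0.6 × 60 × (0.707 × 0.75) = 14.32 kip/in → adequate.

f_max ≈ 7.21 kip/in; adequate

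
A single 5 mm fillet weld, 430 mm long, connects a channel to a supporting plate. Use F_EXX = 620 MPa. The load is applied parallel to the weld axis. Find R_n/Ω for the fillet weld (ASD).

Effective throat t_e = 0.707 × 5 = 3.535 mm.
Total length L = 430 mm; A_we = 3.535 × 430 = 1520 mm².
F_nw = 0.6 F_EXX = 0.6 × 620 = 372 MPa.
R_n = 372 × 1520 × 10⁻³ = 565.5 kN; R_n/Ω = 565.5/2.0 = 282.7 kN.

R_n/Ω ≈ 283 kN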